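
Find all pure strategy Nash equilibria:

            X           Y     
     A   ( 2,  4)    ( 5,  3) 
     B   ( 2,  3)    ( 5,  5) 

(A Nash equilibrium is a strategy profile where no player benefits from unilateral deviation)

Nash equilibrium: (A, X), (B, Y)

Work:
Best responses:
  P1 vs X: payoffs [2, 2] → best response A/B (payoff 2)
  P1 vs Y: payoffs [5, 5] → best response A/B (payoff 5)
  P2 vs A: payoffs [4, 3] → best response X (payoff 4)
  P2 vs B: payoffs [3, 5] → best response Y (payoff 5)
Mutual best responses: (A,X), (B,Y) → Nash equilibria.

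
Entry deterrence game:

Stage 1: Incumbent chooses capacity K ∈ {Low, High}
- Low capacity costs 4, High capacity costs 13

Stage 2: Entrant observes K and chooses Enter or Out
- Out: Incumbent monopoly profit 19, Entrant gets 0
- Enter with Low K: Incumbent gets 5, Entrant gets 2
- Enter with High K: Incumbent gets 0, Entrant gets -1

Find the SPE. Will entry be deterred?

SPE: (High, Enter|Low, Out|High); Entry deterred. Incumbent net profit = 6

Work:
After Low K: Entrant enters (2 > 0)
After High K: Entrant stays out (-1 < 0)
Incumbent: Low → 5−4=1, High → 19−13=6
Incumbent chooses High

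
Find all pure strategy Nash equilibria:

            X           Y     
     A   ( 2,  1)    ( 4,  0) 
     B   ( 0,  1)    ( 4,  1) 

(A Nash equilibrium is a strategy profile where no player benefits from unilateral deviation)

Nash equilibrium: (A, X), (B, Y)

Work:
Best responses:
  P1 vs X: payoffs [2, 0] → best response A (payoff 2)
  P1 vs Y: payoffs [4, 4] → best response A/B (payoff 4)
  P2 vs A: payoffs [1, 0] → best response X (payoff 1)
  P2 vs B: payoffs [1, 1] → best response X/Y (payoff 1)
Mutual best responses: (A,X), (B,Y) → Nash equilibria.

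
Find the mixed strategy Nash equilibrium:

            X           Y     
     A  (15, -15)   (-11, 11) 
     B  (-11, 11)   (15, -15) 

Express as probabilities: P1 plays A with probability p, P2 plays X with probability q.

p = 0.5, q = 0.5

Work:
Find probabilities that make opponent indifferent:
P2 chooses q to make P1 indifferent between A and B
P1 chooses p to make P2 indifferent between X and Y
Mixed NE: P1 plays (A: 0.5, B: 0.5), P2 plays (X: 0.5, Y: 0.5)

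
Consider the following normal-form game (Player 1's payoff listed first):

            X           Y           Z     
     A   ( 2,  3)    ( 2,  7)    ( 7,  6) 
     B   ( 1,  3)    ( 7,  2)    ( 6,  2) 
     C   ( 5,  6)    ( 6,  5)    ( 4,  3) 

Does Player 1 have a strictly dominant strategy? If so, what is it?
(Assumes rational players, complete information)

No strictly dominant strategy exists for Player 1

Work:
A strategy strictly dominates another if it gives a strictly higher payoff against every opponent action. Compare each pair of P1's strategies column-by-column:
  A vs B: [2 vs 1, 2 vs 7, 7 vs 6] → A does not strictly dominate B (column Y: 2 ≤ 7)
  A vs C: [2 vs 5, 2 vs 6, 7 vs 4] → A does not strictly dominate C (column X: 2 ≤ 5)
  B vs A: [1 vs 2, 7 vs 2, 6 vs 7] → B does not strictly dominate A (column X: 1 ≤ 2)
  B vs C: [1 vs 5, 7 vs 6, 6 vs 4] → B does not strictly dominate C (column X: 1 ≤ 5)
  C vs A: [5 vs 2, 6 vs 2, 4 vs 7] → C does not strictly dominate A (column Z: 4 ≤ 7)
  C vs B: [5 vs 1, 6 vs 7, 4 vs 6] → C does not strictly dominate B (column Y: 6 ≤ 7)
No single strategy strictly dominates all others → no strictly dominant strategy.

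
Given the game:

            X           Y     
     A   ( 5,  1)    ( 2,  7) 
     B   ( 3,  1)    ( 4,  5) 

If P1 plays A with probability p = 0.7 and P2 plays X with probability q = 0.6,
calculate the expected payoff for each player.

E[P1] = 3.68, E[P2] = 3.16

Work:
E[P1] = p·q·π₁(A,X) + p·(1-q)·π₁(A,Y) + (1-p)·q·π₁(B,X) + (1-p)·(1-q)·π₁(B,Y)
= 0.7·0.6·5 + 0.7·0.4·2 + 0.3·0.6·3 + 0.3·0.4·4
= 3.68

E[P2] = 3.16 (similar calculation)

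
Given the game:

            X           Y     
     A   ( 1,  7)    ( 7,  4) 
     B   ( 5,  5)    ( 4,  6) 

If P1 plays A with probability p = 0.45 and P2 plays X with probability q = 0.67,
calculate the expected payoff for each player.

E[P1] = 3.9095, E[P2] = 5.636

Work:
E[P1] = p·q·π₁(A,X) + p·(1-q)·π₁(A,Y) + (1-p)·q·π₁(B,X) + (1-p)·(1-q)·π₁(B,Y)
= 0.45·0.67·1 + 0.45·0.33·7 + 0.55·0.67·5 + 0.55·0.33·4
= 3.9095

E[P2] = 5.636 (similar calculation)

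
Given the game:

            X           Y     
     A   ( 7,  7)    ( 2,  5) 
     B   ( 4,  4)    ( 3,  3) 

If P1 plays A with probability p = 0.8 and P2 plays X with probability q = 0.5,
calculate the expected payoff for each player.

E[P1] = 4.3, E[P2] = 5.5

Work:
E[P1] = p·q·π₁(A,X) + p·(1-q)·π₁(A,Y) + (1-p)·q·π₁(B,X) + (1-p)·(1-q)·π₁(B,Y)
= 0.8·0.5·7 + 0.8·0.5·2 + 0.2·0.5·4 + 0.2·0.5·3
= 4.3

E[P2] = 5.5 (similar calculation)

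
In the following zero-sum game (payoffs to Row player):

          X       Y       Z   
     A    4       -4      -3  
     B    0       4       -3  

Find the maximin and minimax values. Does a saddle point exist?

Maximin = -3, Minimax = -3, Saddle: True

Work:
Row minimums: [-4, -3] → maximin = -3
Column maximums: [4, 4, -3] → minimax = -3
Saddle point exists! Game value = -3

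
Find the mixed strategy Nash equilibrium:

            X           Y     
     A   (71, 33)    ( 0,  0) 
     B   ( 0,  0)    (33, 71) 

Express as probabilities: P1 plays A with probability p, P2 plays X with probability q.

p = 0.6827, q = 0.3173

Work:
Find probabilities that make opponent indifferent:
P2 chooses q to make P1 indifferent between A and B
P1 chooses p to make P2 indifferent between X and Y
Mixed NE: P1 plays (A: 0.6827, B: 0.3173), P2 plays (X: 0.3173, Y: 0.6827)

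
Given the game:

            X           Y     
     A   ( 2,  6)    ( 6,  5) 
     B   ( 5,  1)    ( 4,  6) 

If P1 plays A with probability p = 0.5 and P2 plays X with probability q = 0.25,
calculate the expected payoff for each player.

E[P1] = 4.625, E[P2] = 5.0

Work:
E[P1] = p·q·π₁(A,X) + p·(1-q)·π₁(A,Y) + (1-p)·q·π₁(B,X) + (1-p)·(1-q)·π₁(B,Y)
= 0.5·0.25·2 + 0.5·0.75·6 + 0.5·0.25·5 + 0.5·0.75·4
= 4.625

E[P2] = 5.0 (similar calculation)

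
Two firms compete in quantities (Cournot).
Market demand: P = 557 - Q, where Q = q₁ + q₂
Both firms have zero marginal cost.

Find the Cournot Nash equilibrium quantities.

q₁* = q₂* = 185.67; P* = 185.67

Work:
Profit: π_i = P·q_i = (a - q_i - q_j)·q_i
FOC: ∂π_i/∂q_i = a - 2q_i - q_j = 0
Reaction function: q_i = (557 - q_j)/2
Symmetry: q* = 557/3 = 185.67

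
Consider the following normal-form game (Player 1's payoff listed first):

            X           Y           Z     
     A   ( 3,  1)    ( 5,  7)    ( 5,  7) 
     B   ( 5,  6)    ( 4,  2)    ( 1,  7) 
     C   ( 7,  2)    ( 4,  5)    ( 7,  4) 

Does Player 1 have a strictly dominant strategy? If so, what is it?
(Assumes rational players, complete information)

No strictly dominant strategy exists for Player 1

Work:
A strategy strictly dominates another if it gives a strictly higher payoff against every opponent action. Compare each pair of P1's strategies column-by-column:
  A vs B: [3 vs 5, 5 vs 4, 5 vs 1] → A does not strictly dominate B (column X: 3 ≤ 5)
  A vs C: [3 vs 7, 5 vs 4, 5 vs 7] → A does not strictly dominate C (column X: 3 ≤ 7)
  B vs A: [5 vs 3, 4 vs 5, 1 vs 5] → B does not strictly dominate A (column Y: 4 ≤ 5)
  B vs C: [5 vs 7, 4 vs 4, 1 vs 7] → B does not strictly dominate C (column X: 5 ≤ 7)
  C vs A: [7 vs 3, 4 vs 5, 7 vs 5] → C does not strictly dominate A (column Y: 4 ≤ 5)
  C vs B: [7 vs 5, 4 vs 4, 7 vs 1] → C does not strictly dominate B (column Y: 4 ≤ 4)
No single strategy strictly dominates all others → no strictly dominant strategy.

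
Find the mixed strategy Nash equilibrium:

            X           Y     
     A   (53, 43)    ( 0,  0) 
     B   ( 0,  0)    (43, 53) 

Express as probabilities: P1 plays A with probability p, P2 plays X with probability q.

p = 0.5521, q = 0.4479

Work:
Find probabilities that make opponent indifferent:
P2 chooses q to make P1 indifferent between A and B
P1 chooses p to make P2 indifferent between X and Y
Mixed NE: P1 plays (A: 0.5521, B: 0.4479), P2 plays (X: 0.4479, Y: 0.5521)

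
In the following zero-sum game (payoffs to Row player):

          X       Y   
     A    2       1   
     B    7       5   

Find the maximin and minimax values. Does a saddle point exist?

Maximin = 5, Minimax = 5, Saddle: True

Work:
Row minimums: [1, 5] → maximin = 5
Column maximums: [7, 5] → minimax = 5
Saddle point exists! Game value = 5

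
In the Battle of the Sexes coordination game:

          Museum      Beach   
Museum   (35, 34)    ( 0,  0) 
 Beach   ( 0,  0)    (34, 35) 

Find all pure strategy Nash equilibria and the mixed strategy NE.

Pure NE: (Museum, Museum) and (Beach, Beach); Mixed NE: p = 0.5072, q = 0.4928

Work:
Check pure NE:
(Museum, Museum): (35, 34) - no unilateral deviation beneficial
(Beach, Beach): (34, 35) - no unilateral deviation beneficial
Mixed NE: P1 plays Museum with p = 0.5072, P2 plays Museum with q = 0.4928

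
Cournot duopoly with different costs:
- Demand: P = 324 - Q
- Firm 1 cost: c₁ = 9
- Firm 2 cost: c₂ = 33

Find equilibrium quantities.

q₁* = 113.0, q₂* = 89.0

Work:
Reaction: q₁ = (324 - 9 - q₂)/2
Reaction: q₂ = (324 - 33 - q₁)/2
Solve simultaneously:
q₁* = (324 - 2×9 + 33)/3 = 113.0
q₂* = (324 - 2×33 + 9)/3 = 89.0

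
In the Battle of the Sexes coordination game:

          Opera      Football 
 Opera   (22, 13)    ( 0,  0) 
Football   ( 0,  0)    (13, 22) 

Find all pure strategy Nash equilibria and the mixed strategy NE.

Pure NE: (Opera, Opera) and (Football, Football); Mixed NE: p = 0.6286, q = 0.3714

Work:
Check pure NE:
(Opera, Opera): (22, 13) - no unilateral deviation beneficial
(Football, Football): (13, 22) - no unilateral deviation beneficial
Mixed NE: P1 plays Opera with p = 0.6286, P2 plays Opera with q = 0.3714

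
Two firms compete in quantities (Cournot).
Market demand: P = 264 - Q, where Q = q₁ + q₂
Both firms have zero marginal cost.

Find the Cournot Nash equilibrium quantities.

q₁* = q₂* = 88.0; P* = 88.0

Work:
Profit: π_i = P·q_i = (a - q_i - q_j)·q_i
FOC: ∂π_i/∂q_i = a - 2q_i - q_j = 0
Reaction function: q_i = (264 - q_j)/2
Symmetry: q* = 264/3 = 88.0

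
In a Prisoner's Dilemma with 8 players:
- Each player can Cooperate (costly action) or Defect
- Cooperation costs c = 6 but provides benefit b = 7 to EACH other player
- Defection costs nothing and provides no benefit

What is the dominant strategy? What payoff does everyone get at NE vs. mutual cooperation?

Dominant: Defect; NE payoff = 0; Coop payoff = 43

Work:
Defect dominates (saves cost c = 6, benefit to others is external)
NE: All defect → everyone gets 0
If all cooperate: each receives (7)×7 - 6 = 43
Social dilemma: 43 > 0 but NE gives 0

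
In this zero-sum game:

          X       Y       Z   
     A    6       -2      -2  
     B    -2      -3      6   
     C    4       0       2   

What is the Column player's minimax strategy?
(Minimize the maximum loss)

Column should play Y, value = 0

Work:
Column player minimizes Row's maximum payoff:
Column X: max payoff to Row = 6
Column Y: max payoff to Row = 0
Column Z: max payoff to Row = 6
Minimum is 0, achieved by column Y.
Minimax strategy: Y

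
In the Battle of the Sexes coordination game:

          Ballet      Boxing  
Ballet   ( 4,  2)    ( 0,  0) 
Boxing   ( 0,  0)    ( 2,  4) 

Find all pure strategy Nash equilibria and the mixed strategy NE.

Pure NE: (Ballet, Ballet) and (Boxing, Boxing); Mixed NE: p = 0.6667, q = 0.3333

Work:
Check pure NE:
(Ballet, Ballet): (4, 2) - no unilateral deviation beneficial
(Boxing, Boxing): (2, 4) - no unilateral deviation beneficial
Mixed NE: P1 plays Ballet with p = 0.6667, P2 plays Ballet with q = 0.3333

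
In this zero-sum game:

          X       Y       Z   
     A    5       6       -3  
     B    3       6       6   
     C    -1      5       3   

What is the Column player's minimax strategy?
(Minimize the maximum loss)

Column should play X, value = 5

Work:
Column player minimizes Row's maximum payoff:
Column X: max payoff to Row = 5
Column Y: max payoff to Row = 6
Column Z: max payoff to Row = 6
Minimum is 5, achieved by column X.
Minimax strategy: X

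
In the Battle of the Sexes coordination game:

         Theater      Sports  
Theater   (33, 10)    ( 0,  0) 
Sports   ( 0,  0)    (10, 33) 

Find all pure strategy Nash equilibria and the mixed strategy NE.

Pure NE: (Theater, Theater) and (Sports, Sports); Mixed NE: p = 0.7674, q = 0.2326

Work:
Check pure NE:
(Theater, Theater): (33, 10) - no unilateral deviation beneficial
(Sports, Sports): (10, 33) - no unilateral deviation beneficial
Mixed NE: P1 plays Theater with p = 0.7674, P2 plays Theater with q = 0.2326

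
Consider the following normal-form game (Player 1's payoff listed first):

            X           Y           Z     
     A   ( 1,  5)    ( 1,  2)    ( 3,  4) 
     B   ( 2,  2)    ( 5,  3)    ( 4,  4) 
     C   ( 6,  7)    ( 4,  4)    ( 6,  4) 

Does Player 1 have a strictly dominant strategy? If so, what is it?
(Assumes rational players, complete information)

No strictly dominant strategy exists for Player 1

Work:
A strategy strictly dominates another if it gives a strictly higher payoff against every opponent action. Compare each pair of P1's strategies column-by-column:
  A vs B: [1 vs 2, 1 vs 5, 3 vs 4] → A does not strictly dominate B (column X: 1 ≤ 2)
  A vs C: [1 vs 6, 1 vs 4, 3 vs 6] → A does not strictly dominate C (column X: 1 ≤ 6)
  B vs A: [2 vs 1, 5 vs 1, 4 vs 3] → B strictly dominates A
  B vs C: [2 vs 6, 5 vs 4, 4 vs 6] → B does not strictly dominate C (column X: 2 ≤ 6)
  C vs A: [6 vs 1, 4 vs 1, 6 vs 3] → C strictly dominates A
  C vs B: [6 vs 2, 4 vs 5, 6 vs 4] → C does not strictly dominate B (column Y: 4 ≤ 5)
No single strategy strictly dominates all others → no strictly dominant strategy.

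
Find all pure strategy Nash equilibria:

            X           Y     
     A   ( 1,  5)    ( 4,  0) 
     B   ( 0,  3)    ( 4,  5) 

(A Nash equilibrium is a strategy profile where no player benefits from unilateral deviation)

Nash equilibrium: (A, X), (B, Y)

Work:
Best responses:
  P1 vs X: payoffs [1, 0] → best response A (payoff 1)
  P1 vs Y: payoffs [4, 4] → best response A/B (payoff 4)
  P2 vs A: payoffs [5, 0] → best response X (payoff 5)
  P2 vs B: payoffs [3, 5] → best response Y (payoff 5)
Mutual best responses: (A,X), (B,Y) → Nash equilibria.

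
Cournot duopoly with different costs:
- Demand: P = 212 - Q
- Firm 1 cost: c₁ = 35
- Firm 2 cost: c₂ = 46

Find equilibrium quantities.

q₁* = 62.67, q₂* = 51.67

Work:
Reaction: q₁ = (212 - 35 - q₂)/2
Reaction: q₂ = (212 - 46 - q₁)/2
Solve simultaneously:
q₁* = (212 - 2×35 + 46)/3 = 62.67
q₂* = (212 - 2×46 + 35)/3 = 51.67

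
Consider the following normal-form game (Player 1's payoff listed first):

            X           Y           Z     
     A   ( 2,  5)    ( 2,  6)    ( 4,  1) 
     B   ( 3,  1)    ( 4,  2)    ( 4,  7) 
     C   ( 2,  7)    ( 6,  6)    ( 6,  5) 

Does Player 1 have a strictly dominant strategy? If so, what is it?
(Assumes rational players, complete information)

No strictly dominant strategy exists for Player 1

Work:
A strategy strictly dominates another if it gives a strictly higher payoff against every opponent action. Compare each pair of P1's strategies column-by-column:
  A vs B: [2 vs 3, 2 vs 4, 4 vs 4] → A does not strictly dominate B (column X: 2 ≤ 3)
  A vs C: [2 vs 2, 2 vs 6, 4 vs 6] → A does not strictly dominate C (column X: 2 ≤ 2)
  B vs A: [3 vs 2, 4 vs 2, 4 vs 4] → B does not strictly dominate A (column Z: 4 ≤ 4)
  B vs C: [3 vs 2, 4 vs 6, 4 vs 6] → B does not strictly dominate C (column Y: 4 ≤ 6)
  C vs A: [2 vs 2, 6 vs 2, 6 vs 4] → C does not strictly dominate A (column X: 2 ≤ 2)
  C vs B: [2 vs 3, 6 vs 4, 6 vs 4] → C does not strictly dominate B (column X: 2 ≤ 3)
No single strategy strictly dominates all others → no strictly dominant strategy.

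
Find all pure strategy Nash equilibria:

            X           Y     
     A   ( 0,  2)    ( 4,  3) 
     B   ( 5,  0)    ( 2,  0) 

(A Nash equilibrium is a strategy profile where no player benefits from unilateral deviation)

Nash equilibrium: (A, Y), (B, X)

Work:
Best responses:
  P1 vs X: payoffs [0, 5] → best response B (payoff 5)
  P1 vs Y: payoffs [4, 2] → best response A (payoff 4)
  P2 vs A: payoffs [2, 3] → best response Y (payoff 3)
  P2 vs B: payoffs [0, 0] → best response X/Y (payoff 0)
Mutual best responses: (A,Y), (B,X) → Nash equilibria.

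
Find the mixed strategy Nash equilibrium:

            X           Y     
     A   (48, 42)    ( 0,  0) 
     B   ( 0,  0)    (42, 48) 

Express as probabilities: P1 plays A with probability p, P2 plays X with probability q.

p = 0.5333, q = 0.4667

Work:
Find probabilities that make opponent indifferent:
P2 chooses q to make P1 indifferent between A and B
P1 chooses p to make P2 indifferent between X and Y
Mixed NE: P1 plays (A: 0.5333, B: 0.4667), P2 plays (X: 0.4667, Y: 0.5333)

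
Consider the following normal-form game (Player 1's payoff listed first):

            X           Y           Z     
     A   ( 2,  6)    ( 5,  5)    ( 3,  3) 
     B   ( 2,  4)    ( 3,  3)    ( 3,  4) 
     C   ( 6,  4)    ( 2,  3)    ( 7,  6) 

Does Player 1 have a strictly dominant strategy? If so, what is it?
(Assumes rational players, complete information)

No strictly dominant strategy exists for Player 1

Work:
A strategy strictly dominates another if it gives a strictly higher payoff against every opponent action. Compare each pair of P1's strategies column-by-column:
  A vs B: [2 vs 2, 5 vs 3, 3 vs 3] → A does not strictly dominate B (column X: 2 ≤ 2)
  A vs C: [2 vs 6, 5 vs 2, 3 vs 7] → A does not strictly dominate C (column X: 2 ≤ 6)
  B vs A: [2 vs 2, 3 vs 5, 3 vs 3] → B does not strictly dominate A (column X: 2 ≤ 2)
  B vs C: [2 vs 6, 3 vs 2, 3 vs 7] → B does not strictly dominate C (column X: 2 ≤ 6)
  C vs A: [6 vs 2, 2 vs 5, 7 vs 3] → C does not strictly dominate A (column Y: 2 ≤ 5)
  C vs B: [6 vs 2, 2 vs 3, 7 vs 3] → C does not strictly dominate B (column Y: 2 ≤ 3)
No single strategy strictly dominates all others → no strictly dominant strategy.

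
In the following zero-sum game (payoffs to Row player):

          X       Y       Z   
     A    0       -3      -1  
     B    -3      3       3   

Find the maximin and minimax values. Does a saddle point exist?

Maximin = -3, Minimax = 0, Saddle: False

Work:
Row minimums: [-3, -3] → maximin = -3
Column maximums: [0, 3, 3] → minimax = 0
No saddle point (maximin ≠ minimax). Mixed strategy needed.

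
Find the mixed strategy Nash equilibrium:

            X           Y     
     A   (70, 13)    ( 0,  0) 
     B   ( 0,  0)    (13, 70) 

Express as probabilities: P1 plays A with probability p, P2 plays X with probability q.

p = 0.8434, q = 0.1566

Work:
Find probabilities that make opponent indifferent:
P2 chooses q to make P1 indifferent between A and B
P1 chooses p to make P2 indifferent between X and Y
Mixed NE: P1 plays (A: 0.8434, B: 0.1566), P2 plays (X: 0.1566, Y: 0.8434)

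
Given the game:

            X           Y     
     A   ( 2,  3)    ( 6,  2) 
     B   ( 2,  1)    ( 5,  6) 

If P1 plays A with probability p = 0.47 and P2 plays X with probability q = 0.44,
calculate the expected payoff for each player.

E[P1] = 3.9432, E[P2] = 3.1608

Work:
E[P1] = p·q·π₁(A,X) + p·(1-q)·π₁(A,Y) + (1-p)·q·π₁(B,X) + (1-p)·(1-q)·π₁(B,Y)
= 0.47·0.44·2 + 0.47·0.56·6 + 0.53·0.44·2 + 0.53·0.56·5
= 3.9432

E[P2] = 3.1608 (similar calculation)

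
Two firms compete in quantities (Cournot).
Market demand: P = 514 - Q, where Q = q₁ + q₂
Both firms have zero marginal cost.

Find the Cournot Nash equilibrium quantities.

q₁* = q₂* = 171.33; P* = 171.33

Work:
Profit: π_i = P·q_i = (a - q_i - q_j)·q_i
FOC: ∂π_i/∂q_i = a - 2q_i - q_j = 0
Reaction function: q_i = (514 - q_j)/2
Symmetry: q* = 514/3 = 171.33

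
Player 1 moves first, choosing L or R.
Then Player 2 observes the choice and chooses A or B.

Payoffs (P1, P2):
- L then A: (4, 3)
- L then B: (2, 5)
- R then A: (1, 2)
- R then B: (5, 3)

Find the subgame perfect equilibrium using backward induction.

P1 plays R, P2 plays B after L and B after R; Payoff (5, 3)

Work:
Backward induction:
After L: P2 chooses B → P1 gets 2
After R: P2 chooses B → P1 gets 5
P1 chooses R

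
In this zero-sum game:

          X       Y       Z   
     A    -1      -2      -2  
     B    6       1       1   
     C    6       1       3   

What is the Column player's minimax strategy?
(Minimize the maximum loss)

Column should play Y, value = 1

Work:
Column player minimizes Row's maximum payoff:
Column X: max payoff to Row = 6
Column Y: max payoff to Row = 1
Column Z: max payoff to Row = 3
Minimum is 1, achieved by column Y.
Minimax strategy: Y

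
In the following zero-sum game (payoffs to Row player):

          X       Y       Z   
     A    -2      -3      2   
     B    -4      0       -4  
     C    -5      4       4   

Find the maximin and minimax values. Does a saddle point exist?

Maximin = -3, Minimax = -2, Saddle: False

Work:
Row minimums: [-3, -4, -5] → maximin = -3
Column maximums: [-2, 4, 4] → minimax = -2
No saddle point (maximin ≠ minimax). Mixed strategy needed.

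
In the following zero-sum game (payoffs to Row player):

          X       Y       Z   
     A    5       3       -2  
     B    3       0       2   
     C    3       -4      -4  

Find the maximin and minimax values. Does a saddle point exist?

Maximin = 0, Minimax = 2, Saddle: False

Work:
Row minimums: [-2, 0, -4] → maximin = 0
Column maximums: [5, 3, 2] → minimax = 2
No saddle point (maximin ≠ minimax). Mixed strategy needed.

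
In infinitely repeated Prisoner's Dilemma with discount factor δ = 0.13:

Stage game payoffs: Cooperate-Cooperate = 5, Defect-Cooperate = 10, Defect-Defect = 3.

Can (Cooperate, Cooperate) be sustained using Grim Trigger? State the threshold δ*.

δ* = 0.7143; since δ = 0.13 < 0.7143, cooperation cannot be sustained

Work:
For Grim Trigger:
Cooperate forever: 5/(1-δ)
Defect then punished: 10 + 3·δ/(1-δ)
Need: 5/(1-δ) ≥ 10 + 3·δ/(1-δ)
Solving: δ ≥ (T-R)/(T-P) = (10-5)/(10-3) = 0.7143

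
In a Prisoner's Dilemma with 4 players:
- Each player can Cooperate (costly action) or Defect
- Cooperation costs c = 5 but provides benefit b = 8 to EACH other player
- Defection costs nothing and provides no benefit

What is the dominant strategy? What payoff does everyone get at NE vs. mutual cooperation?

Dominant: Defect; NE payoff = 0; Coop payoff = 19

Work:
Defect dominates (saves cost c = 5, benefit to others is external)
NE: All defect → everyone gets 0
If all cooperate: each receives (3)×8 - 5 = 19
Social dilemma: 19 > 0 but NE gives 0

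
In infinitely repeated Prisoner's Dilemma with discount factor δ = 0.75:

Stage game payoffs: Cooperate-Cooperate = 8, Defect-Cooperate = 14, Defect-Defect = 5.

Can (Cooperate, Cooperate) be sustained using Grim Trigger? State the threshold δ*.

δ* = 0.6667; since δ = 0.75 ≥ 0.6667, cooperation can be sustained

Work:
For Grim Trigger:
Cooperate forever: 8/(1-δ)
Defect then punished: 14 + 5·δ/(1-δ)
Need: 8/(1-δ) ≥ 14 + 5·δ/(1-δ)
Solving: δ ≥ (T-R)/(T-P) = (14-8)/(14-5) = 0.6667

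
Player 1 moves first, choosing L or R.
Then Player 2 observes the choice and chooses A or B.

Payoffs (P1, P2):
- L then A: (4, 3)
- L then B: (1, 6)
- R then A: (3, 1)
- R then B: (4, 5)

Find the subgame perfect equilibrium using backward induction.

P1 plays R, P2 plays B after L and B after R; Payoff (4, 5)

Work:
Backward induction:
After L: P2 chooses B → P1 gets 1
After R: P2 chooses B → P1 gets 4
P1 chooses R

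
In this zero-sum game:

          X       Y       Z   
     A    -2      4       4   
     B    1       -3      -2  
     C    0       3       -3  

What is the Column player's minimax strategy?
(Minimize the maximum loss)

Column should play X, value = 1

Work:
Column player minimizes Row's maximum payoff:
Column X: max payoff to Row = 1
Column Y: max payoff to Row = 4
Column Z: max payoff to Row = 4
Minimum is 1, achieved by column X.
Minimax strategy: X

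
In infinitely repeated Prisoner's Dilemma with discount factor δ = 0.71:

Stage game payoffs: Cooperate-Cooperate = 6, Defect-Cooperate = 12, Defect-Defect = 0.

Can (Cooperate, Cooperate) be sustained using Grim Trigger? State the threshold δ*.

δ* = 0.5; since δ = 0.71 ≥ 0.5, cooperation can be sustained

Work:
For Grim Trigger:
Cooperate forever: 6/(1-δ)
Defect then punished: 12 + 0·δ/(1-δ)
Need: 6/(1-δ) ≥ 12 + 0·δ/(1-δ)
Solving: δ ≥ (T-R)/(T-P) = (12-6)/(12-0) = 0.5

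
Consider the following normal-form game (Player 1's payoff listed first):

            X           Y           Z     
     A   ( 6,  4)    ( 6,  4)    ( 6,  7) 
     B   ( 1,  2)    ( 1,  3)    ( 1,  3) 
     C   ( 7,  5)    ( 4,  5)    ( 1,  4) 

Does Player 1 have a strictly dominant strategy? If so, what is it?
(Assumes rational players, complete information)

No strictly dominant strategy exists for Player 1

Work:
A strategy strictly dominates another if it gives a strictly higher payoff against every opponent action. Compare each pair of P1's strategies column-by-column:
  A vs B: [6 vs 1, 6 vs 1, 6 vs 1] → A strictly dominates B
  A vs C: [6 vs 7, 6 vs 4, 6 vs 1] → A does not strictly dominate C (column X: 6 ≤ 7)
  B vs A: [1 vs 6, 1 vs 6, 1 vs 6] → B does not strictly dominate A (column X: 1 ≤ 6)
  B vs C: [1 vs 7, 1 vs 4, 1 vs 1] → B does not strictly dominate C (column X: 1 ≤ 7)
  C vs A: [7 vs 6, 4 vs 6, 1 vs 6] → C does not strictly dominate A (column Y: 4 ≤ 6)
  C vs B: [7 vs 1, 4 vs 1, 1 vs 1] → C does not strictly dominate B (column Z: 1 ≤ 1)
No single strategy strictly dominates all others → no strictly dominant strategy.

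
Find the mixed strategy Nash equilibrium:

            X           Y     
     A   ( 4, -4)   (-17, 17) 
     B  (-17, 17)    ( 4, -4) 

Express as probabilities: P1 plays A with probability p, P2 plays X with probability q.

p = 0.5, q = 0.5

Work:
Find probabilities that make opponent indifferent:
P2 chooses q to make P1 indifferent between A and B
P1 chooses p to make P2 indifferent between X and Y
Mixed NE: P1 plays (A: 0.5, B: 0.5), P2 plays (X: 0.5, Y: 0.5)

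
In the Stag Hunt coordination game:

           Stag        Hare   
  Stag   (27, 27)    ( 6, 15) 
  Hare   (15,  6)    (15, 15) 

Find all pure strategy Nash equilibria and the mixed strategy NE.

Pure NE: (Stag, Stag) and (Hare, Hare); Mixed NE: p = 0.4286, q = 0.4286

Work:
Check pure NE:
(Stag, Stag): (27, 27) - no unilateral deviation beneficial
(Hare, Hare): (15, 15) - no unilateral deviation beneficial
Mixed NE: P1 plays Stag with p = 0.4286, P2 plays Stag with q = 0.4286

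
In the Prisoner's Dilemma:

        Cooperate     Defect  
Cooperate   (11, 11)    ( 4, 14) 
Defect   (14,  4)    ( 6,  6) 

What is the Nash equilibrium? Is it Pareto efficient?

(Defect, Defect) is NE; not Pareto efficient

Work:
Defect dominates Cooperate for both players:
If P2 cooperates: Defect (14) > Cooperate (11)
If P2 defects: Defect (6) > Cooperate (4)
NE: (Defect, Defect) with payoff (6, 6)
But (Cooperate, Cooperate) = (11, 11) Pareto dominates (6, 6)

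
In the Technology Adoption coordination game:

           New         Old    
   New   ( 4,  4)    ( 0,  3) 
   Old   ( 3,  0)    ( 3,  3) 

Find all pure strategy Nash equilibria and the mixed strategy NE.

Pure NE: (New, New) and (Old, Old); Mixed NE: p = 0.75, q = 0.75

Work:
Check pure NE:
(New, New): (4, 4) - no unilateral deviation beneficial
(Old, Old): (3, 3) - no unilateral deviation beneficial
Mixed NE: P1 plays New with p = 0.75, P2 plays New with q = 0.75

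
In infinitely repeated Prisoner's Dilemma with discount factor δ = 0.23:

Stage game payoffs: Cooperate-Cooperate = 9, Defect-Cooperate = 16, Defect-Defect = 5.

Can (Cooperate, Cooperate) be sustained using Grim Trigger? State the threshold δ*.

δ* = 0.6364; since δ = 0.23 < 0.6364, cooperation cannot be sustained

Work:
For Grim Trigger:
Cooperate forever: 9/(1-δ)
Defect then punished: 16 + 5·δ/(1-δ)
Need: 9/(1-δ) ≥ 16 + 5·δ/(1-δ)
Solving: δ ≥ (T-R)/(T-P) = (16-9)/(16-5) = 0.6364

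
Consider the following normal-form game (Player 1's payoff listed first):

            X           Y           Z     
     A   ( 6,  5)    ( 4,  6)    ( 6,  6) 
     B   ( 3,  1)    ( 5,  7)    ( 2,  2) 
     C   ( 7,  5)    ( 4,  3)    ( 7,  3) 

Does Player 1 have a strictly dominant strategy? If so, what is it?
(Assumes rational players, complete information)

No strictly dominant strategy exists for Player 1

Work:
A strategy strictly dominates another if it gives a strictly higher payoff against every opponent action. Compare each pair of P1's strategies column-by-column:
  A vs B: [6 vs 3, 4 vs 5, 6 vs 2] → A does not strictly dominate B (column Y: 4 ≤ 5)
  A vs C: [6 vs 7, 4 vs 4, 6 vs 7] → A does not strictly dominate C (column X: 6 ≤ 7)
  B vs A: [3 vs 6, 5 vs 4, 2 vs 6] → B does not strictly dominate A (column X: 3 ≤ 6)
  B vs C: [3 vs 7, 5 vs 4, 2 vs 7] → B does not strictly dominate C (column X: 3 ≤ 7)
  C vs A: [7 vs 6, 4 vs 4, 7 vs 6] → C does not strictly dominate A (column Y: 4 ≤ 4)
  C vs B: [7 vs 3, 4 vs 5, 7 vs 2] → C does not strictly dominate B (column Y: 4 ≤ 5)
No single strategy strictly dominates all others → no strictly dominant strategy.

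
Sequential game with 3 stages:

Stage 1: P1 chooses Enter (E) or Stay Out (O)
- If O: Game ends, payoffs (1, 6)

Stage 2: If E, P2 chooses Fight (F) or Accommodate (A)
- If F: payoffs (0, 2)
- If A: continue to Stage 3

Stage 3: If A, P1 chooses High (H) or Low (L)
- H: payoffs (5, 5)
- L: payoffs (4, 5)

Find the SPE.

SPE: (E, A, H); Outcome (5, 5)

Work:
Stage 3: P1 chooses H (5 vs 4)
Stage 2: P2: F->2, A->5 (anticipating H). Choose A
Stage 1: P1: O->1, E->5 (anticipating A, H). Choose E
SPE path: E -> A -> H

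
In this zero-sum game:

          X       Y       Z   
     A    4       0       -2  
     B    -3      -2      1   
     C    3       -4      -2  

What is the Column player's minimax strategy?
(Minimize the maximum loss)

Column should play Y, value = 0

Work:
Column player minimizes Row's maximum payoff:
Column X: max payoff to Row = 4
Column Y: max payoff to Row = 0
Column Z: max payoff to Row = 1
Minimum is 0, achieved by column Y.
Minimax strategy: Y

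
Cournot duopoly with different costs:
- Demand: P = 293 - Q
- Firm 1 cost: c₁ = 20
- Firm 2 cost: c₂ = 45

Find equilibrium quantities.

q₁* = 99.33, q₂* = 74.33

Work:
Reaction: q₁ = (293 - 20 - q₂)/2
Reaction: q₂ = (293 - 45 - q₁)/2
Solve simultaneously:
q₁* = (293 - 2×20 + 45)/3 = 99.33
q₂* = (293 - 2×45 + 20)/3 = 74.33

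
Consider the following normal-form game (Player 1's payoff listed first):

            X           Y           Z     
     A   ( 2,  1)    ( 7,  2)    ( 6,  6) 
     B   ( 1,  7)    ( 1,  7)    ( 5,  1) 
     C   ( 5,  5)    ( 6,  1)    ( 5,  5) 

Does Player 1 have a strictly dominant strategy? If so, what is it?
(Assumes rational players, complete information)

No strictly dominant strategy exists for Player 1

Work:
A strategy strictly dominates another if it gives a strictly higher payoff against every opponent action. Compare each pair of P1's strategies column-by-column:
  A vs B: [2 vs 1, 7 vs 1, 6 vs 5] → A strictly dominates B
  A vs C: [2 vs 5, 7 vs 6, 6 vs 5] → A does not strictly dominate C (column X: 2 ≤ 5)
  B vs A: [1 vs 2, 1 vs 7, 5 vs 6] → B does not strictly dominate A (column X: 1 ≤ 2)
  B vs C: [1 vs 5, 1 vs 6, 5 vs 5] → B does not strictly dominate C (column X: 1 ≤ 5)
  C vs A: [5 vs 2, 6 vs 7, 5 vs 6] → C does not strictly dominate A (column Y: 6 ≤ 7)
  C vs B: [5 vs 1, 6 vs 1, 5 vs 5] → C does not strictly dominate B (column Z: 5 ≤ 5)
No single strategy strictly dominates all others → no strictly dominant strategy.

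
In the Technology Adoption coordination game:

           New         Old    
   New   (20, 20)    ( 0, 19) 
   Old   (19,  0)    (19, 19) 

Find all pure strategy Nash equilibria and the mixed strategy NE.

Pure NE: (New, New) and (Old, Old); Mixed NE: p = 0.95, q = 0.95

Work:
Check pure NE:
(New, New): (20, 20) - no unilateral deviation beneficial
(Old, Old): (19, 19) - no unilateral deviation beneficial
Mixed NE: P1 plays New with p = 0.95, P2 plays New with q = 0.95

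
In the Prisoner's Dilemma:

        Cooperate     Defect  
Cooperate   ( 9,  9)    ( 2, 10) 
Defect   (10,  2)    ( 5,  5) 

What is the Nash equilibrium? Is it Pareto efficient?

(Defect, Defect) is NE; not Pareto efficient

Work:
Defect dominates Cooperate for both players:
If P2 cooperates: Defect (10) > Cooperate (9)
If P2 defects: Defect (5) > Cooperate (2)
NE: (Defect, Defect) with payoff (5, 5)
But (Cooperate, Cooperate) = (9, 9) Pareto dominates (5, 5)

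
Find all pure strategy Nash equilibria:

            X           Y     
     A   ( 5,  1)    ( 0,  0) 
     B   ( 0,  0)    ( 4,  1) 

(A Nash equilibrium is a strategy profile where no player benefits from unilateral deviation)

Nash equilibrium: (A, X), (B, Y)

Work:
Best responses:
  P1 vs X: payoffs [5, 0] → best response A (payoff 5)
  P1 vs Y: payoffs [0, 4] → best response B (payoff 4)
  P2 vs A: payoffs [1, 0] → best response X (payoff 1)
  P2 vs B: payoffs [0, 1] → best response Y (payoff 1)
Mutual best responses: (A,X), (B,Y) → Nash equilibria.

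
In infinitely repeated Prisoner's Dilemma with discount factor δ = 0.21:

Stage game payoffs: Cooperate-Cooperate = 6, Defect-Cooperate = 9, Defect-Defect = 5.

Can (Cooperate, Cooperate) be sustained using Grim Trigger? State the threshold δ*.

δ* = 0.75; since δ = 0.21 < 0.75, cooperation cannot be sustained

Work:
For Grim Trigger:
Cooperate forever: 6/(1-δ)
Defect then punished: 9 + 5·δ/(1-δ)
Need: 6/(1-δ) ≥ 9 + 5·δ/(1-δ)
Solving: δ ≥ (T-R)/(T-P) = (9-6)/(9-5) = 0.75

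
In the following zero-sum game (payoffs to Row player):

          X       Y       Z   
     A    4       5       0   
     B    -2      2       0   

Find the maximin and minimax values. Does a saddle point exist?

Maximin = 0, Minimax = 0, Saddle: True

Work:
Row minimums: [0, -2] → maximin = 0
Column maximums: [4, 5, 0] → minimax = 0
Saddle point exists! Game value = 0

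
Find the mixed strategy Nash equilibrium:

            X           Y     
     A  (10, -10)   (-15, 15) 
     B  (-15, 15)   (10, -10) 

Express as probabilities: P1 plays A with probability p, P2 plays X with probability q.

p = 0.5, q = 0.5

Work:
Find probabilities that make opponent indifferent:
P2 chooses q to make P1 indifferent between A and B
P1 chooses p to make P2 indifferent between X and Y
Mixed NE: P1 plays (A: 0.5, B: 0.5), P2 plays (X: 0.5, Y: 0.5)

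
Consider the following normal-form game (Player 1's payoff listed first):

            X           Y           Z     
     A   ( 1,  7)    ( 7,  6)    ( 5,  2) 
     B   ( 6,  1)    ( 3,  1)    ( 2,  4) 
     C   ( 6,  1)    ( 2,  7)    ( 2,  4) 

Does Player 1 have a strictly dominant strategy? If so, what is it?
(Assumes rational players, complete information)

No strictly dominant strategy exists for Player 1

Work:
A strategy strictly dominates another if it gives a strictly higher payoff against every opponent action. Compare each pair of P1's strategies column-by-column:
  A vs B: [1 vs 6, 7 vs 3, 5 vs 2] → A does not strictly dominate B (column X: 1 ≤ 6)
  A vs C: [1 vs 6, 7 vs 2, 5 vs 2] → A does not strictly dominate C (column X: 1 ≤ 6)
  B vs A: [6 vs 1, 3 vs 7, 2 vs 5] → B does not strictly dominate A (column Y: 3 ≤ 7)
  B vs C: [6 vs 6, 3 vs 2, 2 vs 2] → B does not strictly dominate C (column X: 6 ≤ 6)
  C vs A: [6 vs 1, 2 vs 7, 2 vs 5] → C does not strictly dominate A (column Y: 2 ≤ 7)
  C vs B: [6 vs 6, 2 vs 3, 2 vs 2] → C does not strictly dominate B (column X: 6 ≤ 6)
No single strategy strictly dominates all others → no strictly dominant strategy.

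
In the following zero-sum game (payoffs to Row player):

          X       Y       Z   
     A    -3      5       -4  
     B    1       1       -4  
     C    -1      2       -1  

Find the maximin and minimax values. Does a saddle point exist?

Maximin = -1, Minimax = -1, Saddle: True

Work:
Row minimums: [-4, -4, -1] → maximin = -1
Column maximums: [1, 5, -1] → minimax = -1
Saddle point exists! Game value = -1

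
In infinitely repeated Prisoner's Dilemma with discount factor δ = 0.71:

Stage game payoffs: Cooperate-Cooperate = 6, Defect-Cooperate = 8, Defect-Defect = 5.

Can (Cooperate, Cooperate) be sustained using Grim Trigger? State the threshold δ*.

δ* = 0.6667; since δ = 0.71 ≥ 0.6667, cooperation can be sustained

Work:
For Grim Trigger:
Cooperate forever: 6/(1-δ)
Defect then punished: 8 + 5·δ/(1-δ)
Need: 6/(1-δ) ≥ 8 + 5·δ/(1-δ)
Solving: δ ≥ (T-R)/(T-P) = (8-6)/(8-5) = 0.6667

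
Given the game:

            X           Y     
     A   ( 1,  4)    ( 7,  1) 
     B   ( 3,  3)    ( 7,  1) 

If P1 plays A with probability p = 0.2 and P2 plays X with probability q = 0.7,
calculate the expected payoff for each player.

E[P1] = 3.92, E[P2] = 2.54

Work:
E[P1] = p·q·π₁(A,X) + p·(1-q)·π₁(A,Y) + (1-p)·q·π₁(B,X) + (1-p)·(1-q)·π₁(B,Y)
= 0.2·0.7·1 + 0.2·0.3·7 + 0.8·0.7·3 + 0.8·0.3·7
= 3.92

E[P2] = 2.54 (similar calculation)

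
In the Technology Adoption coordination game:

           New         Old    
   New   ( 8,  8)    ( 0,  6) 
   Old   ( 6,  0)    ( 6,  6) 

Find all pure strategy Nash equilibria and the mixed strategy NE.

Pure NE: (New, New) and (Old, Old); Mixed NE: p = 0.75, q = 0.75

Work:
Check pure NE:
(New, New): (8, 8) - no unilateral deviation beneficial
(Old, Old): (6, 6) - no unilateral deviation beneficial
Mixed NE: P1 plays New with p = 0.75, P2 plays New with q = 0.75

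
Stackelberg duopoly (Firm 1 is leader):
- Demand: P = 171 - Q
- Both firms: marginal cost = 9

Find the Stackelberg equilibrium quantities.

q₁* (leader) = 81.0, q₂* (follower) = 40.5

Work:
Follower's reaction: q₂ = (a - c - q₁)/2
Leader substitutes: π₁ = q₁·(a - q₁ - (a-c-q₁)/2 - c)
FOC: q₁* = (171 - 9)/2 = 81.00
Then: q₂* = (171 - 9 - 81.0)/2 = 40.50
Leader has first-mover advantage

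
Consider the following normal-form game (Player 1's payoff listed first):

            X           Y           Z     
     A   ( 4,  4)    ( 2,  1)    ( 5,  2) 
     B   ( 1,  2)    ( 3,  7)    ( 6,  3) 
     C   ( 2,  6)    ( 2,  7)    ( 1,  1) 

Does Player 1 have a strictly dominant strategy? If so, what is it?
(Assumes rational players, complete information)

No strictly dominant strategy exists for Player 1

Work:
A strategy strictly dominates another if it gives a strictly higher payoff against every opponent action. Compare each pair of P1's strategies column-by-column:
  A vs B: [4 vs 1, 2 vs 3, 5 vs 6] → A does not strictly dominate B (column Y: 2 ≤ 3)
  A vs C: [4 vs 2, 2 vs 2, 5 vs 1] → A does not strictly dominate C (column Y: 2 ≤ 2)
  B vs A: [1 vs 4, 3 vs 2, 6 vs 5] → B does not strictly dominate A (column X: 1 ≤ 4)
  B vs C: [1 vs 2, 3 vs 2, 6 vs 1] → B does not strictly dominate C (column X: 1 ≤ 2)
  C vs A: [2 vs 4, 2 vs 2, 1 vs 5] → C does not strictly dominate A (column X: 2 ≤ 4)
  C vs B: [2 vs 1, 2 vs 3, 1 vs 6] → C does not strictly dominate B (column Y: 2 ≤ 3)
No single strategy strictly dominates all others → no strictly dominant strategy.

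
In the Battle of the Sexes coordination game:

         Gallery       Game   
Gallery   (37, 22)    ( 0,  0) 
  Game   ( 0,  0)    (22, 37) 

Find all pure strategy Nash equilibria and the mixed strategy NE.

Pure NE: (Gallery, Gallery) and (Game, Game); Mixed NE: p = 0.6271, q = 0.3729

Work:
Check pure NE:
(Gallery, Gallery): (37, 22) - no unilateral deviation beneficial
(Game, Game): (22, 37) - no unilateral deviation beneficial
Mixed NE: P1 plays Gallery with p = 0.6271, P2 plays Gallery with q = 0.3729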